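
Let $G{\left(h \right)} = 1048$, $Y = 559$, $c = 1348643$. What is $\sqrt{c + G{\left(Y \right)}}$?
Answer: $\sqrt{1349691} \approx 1161.8$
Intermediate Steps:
$\sqrt{c + G{\left(Y \right)}} = \sqrt{1348643 + 1048} = \sqrt{1349691}$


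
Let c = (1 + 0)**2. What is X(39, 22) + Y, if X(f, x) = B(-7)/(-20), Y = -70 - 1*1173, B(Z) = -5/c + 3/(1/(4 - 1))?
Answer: -6216/5 ≈ -1243.2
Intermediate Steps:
c = 1 (c = 1**2 = 1)
B(Z) = 4 (B(Z) = -5/1 + 3/(1/(4 - 1)) = -5*1 + 3/(1/3) = -5 + 3/(1/3) = -5 + 3*3 = -5 + 9 = 4)
Y = -1243 (Y = -70 - 1173 = -1243)
X(f, x) = -1/5 (X(f, x) = 4/(-20) = 4*(-1/20) = -1/5)
X(39, 22) + Y = -1/5 - 1243 = -6216/5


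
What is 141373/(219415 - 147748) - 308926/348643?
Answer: 27148907197/24986197881 ≈ 1.0866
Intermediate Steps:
141373/(219415 - 147748) - 308926/348643 = 141373/71667 - 308926*1/348643 = 141373*(1/71667) - 308926/348643 = 141373/71667 - 308926/348643 = 27148907197/24986197881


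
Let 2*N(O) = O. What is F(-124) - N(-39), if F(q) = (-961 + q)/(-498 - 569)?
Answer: 43783/2134 ≈ 20.517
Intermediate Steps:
F(q) = 961/1067 - q/1067 (F(q) = (-961 + q)/(-1067) = (-961 + q)*(-1/1067) = 961/1067 - q/1067)
N(O) = O/2
F(-124) - N(-39) = (961/1067 - 1/1067*(-124)) - (-39)/2 = (961/1067 + 124/1067) - 1*(-39/2) = 1085/1067 + 39/2 = 43783/2134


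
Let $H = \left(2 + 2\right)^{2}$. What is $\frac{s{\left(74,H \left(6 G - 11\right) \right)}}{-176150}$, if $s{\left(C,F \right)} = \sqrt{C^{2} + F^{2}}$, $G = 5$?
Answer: $- \frac{\sqrt{24473}}{88075} \approx -0.0017762$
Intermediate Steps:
$H = 16$ ($H = 4^{2} = 16$)
$\frac{s{\left(74,H \left(6 G - 11\right) \right)}}{-176150} = \frac{\sqrt{74^{2} + \left(16 \left(6 \cdot 5 - 11\right)\right)^{2}}}{-176150} = \sqrt{5476 + \left(16 \left(30 - 11\right)\right)^{2}} \left(- \frac{1}{176150}\right) = \sqrt{5476 + \left(16 \cdot 19\right)^{2}} \left(- \frac{1}{176150}\right) = \sqrt{5476 + 304^{2}} \left(- \frac{1}{176150}\right) = \sqrt{5476 + 92416} \left(- \frac{1}{176150}\right) = \sqrt{97892} \left(- \frac{1}{176150}\right) = 2 \sqrt{24473} \left(- \frac{1}{176150}\right) = - \frac{\sqrt{24473}}{88075}$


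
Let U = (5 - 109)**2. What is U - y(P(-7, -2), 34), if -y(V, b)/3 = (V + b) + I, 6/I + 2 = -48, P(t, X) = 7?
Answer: 273466/25 ≈ 10939.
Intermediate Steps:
U = 10816 (U = (-104)**2 = 10816)
I = -3/25 (I = 6/(-2 - 48) = 6/(-50) = 6*(-1/50) = -3/25 ≈ -0.12000)
y(V, b) = 9/25 - 3*V - 3*b (y(V, b) = -3*((V + b) - 3/25) = -3*(-3/25 + V + b) = 9/25 - 3*V - 3*b)
U - y(P(-7, -2), 34) = 10816 - (9/25 - 3*7 - 3*34) = 10816 - (9/25 - 21 - 102) = 10816 - 1*(-3066/25) = 10816 + 3066/25 = 273466/25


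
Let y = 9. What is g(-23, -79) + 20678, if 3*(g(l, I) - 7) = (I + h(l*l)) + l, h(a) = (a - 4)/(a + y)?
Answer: 11110413/538 ≈ 20651.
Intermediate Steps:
h(a) = (-4 + a)/(9 + a) (h(a) = (a - 4)/(a + 9) = (-4 + a)/(9 + a))
g(l, I) = 7 + I/3 + l/3 + (-4 + l²)/(3*(9 + l²)) (g(l, I) = 7 + ((I + (-4 + l*l)/(9 + l*l)) + l)/3 = 7 + ((I + (-4 + l²)/(9 + l²)) + l)/3 = 7 + (I + l + (-4 + l²)/(9 + l²))/3 = 7 + (I/3 + l/3 + (-4 + l²)/(3*(9 + l²))) = 7 + I/3 + l/3 + (-4 + l²)/(3*(9 + l²)))
g(-23, -79) + 20678 = (-4 + (-23)² + (9 + (-23)²)*(21 - 79 - 23))/(3*(9 + (-23)²)) + 20678 = (-4 + 529 + (9 + 529)*(-81))/(3*(9 + 529)) + 20678 = (⅓)*(-4 + 529 + 538*(-81))/538 + 20678 = (⅓)*(1/538)*(-4 + 529 - 43578) + 20678 = (⅓)*(1/538)*(-43053) + 20678 = -14351/538 + 20678 = 11110413/538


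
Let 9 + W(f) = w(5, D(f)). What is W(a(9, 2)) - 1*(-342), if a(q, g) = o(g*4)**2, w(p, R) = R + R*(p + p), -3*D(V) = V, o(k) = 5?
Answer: 724/3 ≈ 241.33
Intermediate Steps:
D(V) = -V/3
w(p, R) = R + 2*R*p (w(p, R) = R + R*(2*p) = R + 2*R*p)
a(q, g) = 25 (a(q, g) = 5**2 = 25)
W(f) = -9 - 11*f/3 (W(f) = -9 + (-f/3)*(1 + 2*5) = -9 + (-f/3)*(1 + 10) = -9 - f/3*11 = -9 - 11*f/3)
W(a(9, 2)) - 1*(-342) = (-9 - 11/3*25) - 1*(-342) = (-9 - 275/3) + 342 = -302/3 + 342 = 724/3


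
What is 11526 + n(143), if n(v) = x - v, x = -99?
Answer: 11284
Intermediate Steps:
n(v) = -99 - v
11526 + n(143) = 11526 + (-99 - 1*143) = 11526 + (-99 - 143) = 11526 - 242 = 11284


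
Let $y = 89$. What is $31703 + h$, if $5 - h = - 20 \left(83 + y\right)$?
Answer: $35148$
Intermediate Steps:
$h = 3445$ ($h = 5 - - 20 \left(83 + 89\right) = 5 - \left(-20\right) 172 = 5 - -3440 = 5 + 3440 = 3445$)
$31703 + h = 31703 + 3445 = 35148$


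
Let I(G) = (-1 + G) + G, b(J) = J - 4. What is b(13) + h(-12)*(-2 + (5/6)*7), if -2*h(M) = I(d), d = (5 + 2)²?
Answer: -2123/12 ≈ -176.92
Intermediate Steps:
b(J) = -4 + J
d = 49 (d = 7² = 49)
I(G) = -1 + 2*G
h(M) = -97/2 (h(M) = -(-1 + 2*49)/2 = -(-1 + 98)/2 = -½*97 = -97/2)
b(13) + h(-12)*(-2 + (5/6)*7) = (-4 + 13) - 97*(-2 + (5/6)*7)/2 = 9 - 97*(-2 + (5*(⅙))*7)/2 = 9 - 97*(-2 + (⅚)*7)/2 = 9 - 97*(-2 + 35/6)/2 = 9 - 97/2*23/6 = 9 - 2231/12 = -2123/12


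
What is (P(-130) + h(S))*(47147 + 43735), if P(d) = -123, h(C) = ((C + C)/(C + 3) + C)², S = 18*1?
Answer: 1183010994/49 ≈ 2.4143e+7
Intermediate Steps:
S = 18
h(C) = (C + 2*C/(3 + C))² (h(C) = ((2*C)/(3 + C) + C)² = (2*C/(3 + C) + C)² = (C + 2*C/(3 + C))²)
(P(-130) + h(S))*(47147 + 43735) = (-123 + 18²*(5 + 18)²/(3 + 18)²)*(47147 + 43735) = (-123 + 324*23²/21²)*90882 = (-123 + 324*(1/441)*529)*90882 = (-123 + 19044/49)*90882 = (13017/49)*90882 = 1183010994/49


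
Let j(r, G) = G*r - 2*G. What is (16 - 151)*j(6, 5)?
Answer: -2700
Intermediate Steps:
j(r, G) = -2*G + G*r
(16 - 151)*j(6, 5) = (16 - 151)*(5*(-2 + 6)) = -675*4 = -135*20 = -2700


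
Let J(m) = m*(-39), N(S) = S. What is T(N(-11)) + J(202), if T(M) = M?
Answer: -7889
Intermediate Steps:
J(m) = -39*m
T(N(-11)) + J(202) = -11 - 39*202 = -11 - 7878 = -7889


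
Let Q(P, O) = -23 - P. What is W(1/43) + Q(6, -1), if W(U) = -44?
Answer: -73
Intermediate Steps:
W(1/43) + Q(6, -1) = -44 + (-23 - 1*6) = -44 + (-23 - 6) = -44 - 29 = -73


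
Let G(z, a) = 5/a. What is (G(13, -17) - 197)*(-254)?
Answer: 851916/17 ≈ 50113.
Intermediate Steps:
(G(13, -17) - 197)*(-254) = (5/(-17) - 197)*(-254) = (5*(-1/17) - 197)*(-254) = (-5/17 - 197)*(-254) = -3354/17*(-254) = 851916/17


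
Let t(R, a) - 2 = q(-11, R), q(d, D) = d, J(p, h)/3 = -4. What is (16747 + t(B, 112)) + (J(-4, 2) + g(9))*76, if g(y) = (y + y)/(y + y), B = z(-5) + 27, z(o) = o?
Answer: 15902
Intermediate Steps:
J(p, h) = -12 (J(p, h) = 3*(-4) = -12)
B = 22 (B = -5 + 27 = 22)
t(R, a) = -9 (t(R, a) = 2 - 11 = -9)
g(y) = 1 (g(y) = (2*y)/((2*y)) = (2*y)*(1/(2*y)) = 1)
(16747 + t(B, 112)) + (J(-4, 2) + g(9))*76 = (16747 - 9) + (-12 + 1)*76 = 16738 - 11*76 = 16738 - 836 = 15902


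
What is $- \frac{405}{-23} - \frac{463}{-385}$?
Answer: $\frac{166574}{8855} \approx 18.811$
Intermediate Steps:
$- \frac{405}{-23} - \frac{463}{-385} = \left(-405\right) \left(- \frac{1}{23}\right) - - \frac{463}{385} = \frac{405}{23} + \frac{463}{385} = \frac{166574}{8855}$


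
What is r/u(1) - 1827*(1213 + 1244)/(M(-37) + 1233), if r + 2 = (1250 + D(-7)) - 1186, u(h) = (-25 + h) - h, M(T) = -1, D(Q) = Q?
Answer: -3208321/880 ≈ -3645.8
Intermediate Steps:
u(h) = -25
r = 55 (r = -2 + ((1250 - 7) - 1186) = -2 + (1243 - 1186) = -2 + 57 = 55)
r/u(1) - 1827*(1213 + 1244)/(M(-37) + 1233) = 55/(-25) - 1827*(1213 + 1244)/(-1 + 1233) = 55*(-1/25) - 1827/(1232/2457) = -11/5 - 1827/(1232*(1/2457)) = -11/5 - 1827/176/351 = -11/5 - 1827*351/176 = -11/5 - 641277/176 = -3208321/880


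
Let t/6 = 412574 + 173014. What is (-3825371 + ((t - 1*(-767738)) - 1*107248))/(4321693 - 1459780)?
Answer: 348647/2861913 ≈ 0.12182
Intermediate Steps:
t = 3513528 (t = 6*(412574 + 173014) = 6*585588 = 3513528)
(-3825371 + ((t - 1*(-767738)) - 1*107248))/(4321693 - 1459780) = (-3825371 + ((3513528 - 1*(-767738)) - 1*107248))/(4321693 - 1459780) = (-3825371 + ((3513528 + 767738) - 107248))/2861913 = (-3825371 + (4281266 - 107248))*(1/2861913) = (-3825371 + 4174018)*(1/2861913) = 348647*(1/2861913) = 348647/2861913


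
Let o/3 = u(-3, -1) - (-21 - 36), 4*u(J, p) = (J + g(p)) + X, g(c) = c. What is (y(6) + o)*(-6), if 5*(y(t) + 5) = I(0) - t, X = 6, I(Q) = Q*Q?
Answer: -4989/5 ≈ -997.80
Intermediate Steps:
I(Q) = Q**2
u(J, p) = 3/2 + J/4 + p/4 (u(J, p) = ((J + p) + 6)/4 = (6 + J + p)/4 = 3/2 + J/4 + p/4)
y(t) = -5 - t/5 (y(t) = -5 + (0**2 - t)/5 = -5 + (0 - t)/5 = -5 + (-t)/5 = -5 - t/5)
o = 345/2 (o = 3*((3/2 + (1/4)*(-3) + (1/4)*(-1)) - (-21 - 36)) = 3*((3/2 - 3/4 - 1/4) - 1*(-57)) = 3*(1/2 + 57) = 3*(115/2) = 345/2 ≈ 172.50)
(y(6) + o)*(-6) = ((-5 - 1/5*6) + 345/2)*(-6) = ((-5 - 6/5) + 345/2)*(-6) = (-31/5 + 345/2)*(-6) = (1663/10)*(-6) = -4989/5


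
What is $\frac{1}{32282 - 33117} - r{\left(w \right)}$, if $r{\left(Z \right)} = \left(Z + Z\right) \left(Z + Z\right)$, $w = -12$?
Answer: $- \frac{480961}{835} \approx -576.0$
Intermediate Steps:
$r{\left(Z \right)} = 4 Z^{2}$ ($r{\left(Z \right)} = 2 Z 2 Z = 4 Z^{2}$)
$\frac{1}{32282 - 33117} - r{\left(w \right)} = \frac{1}{32282 - 33117} - 4 \left(-12\right)^{2} = \frac{1}{-835} - 4 \cdot 144 = - \frac{1}{835} - 576 = - \frac{480961}{835}$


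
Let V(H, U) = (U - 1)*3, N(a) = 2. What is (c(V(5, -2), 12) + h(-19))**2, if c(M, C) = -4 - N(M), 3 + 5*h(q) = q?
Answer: 2704/25 ≈ 108.16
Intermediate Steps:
h(q) = -3/5 + q/5
V(H, U) = -3 + 3*U (V(H, U) = (-1 + U)*3 = -3 + 3*U)
c(M, C) = -6 (c(M, C) = -4 - 1*2 = -4 - 2 = -6)
(c(V(5, -2), 12) + h(-19))**2 = (-6 + (-3/5 + (1/5)*(-19)))**2 = (-6 + (-3/5 - 19/5))**2 = (-6 - 22/5)**2 = (-52/5)**2 = 2704/25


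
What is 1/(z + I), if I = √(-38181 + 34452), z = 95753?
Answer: 95753/9168640738 - I*√3729/9168640738 ≈ 1.0444e-5 - 6.6603e-9*I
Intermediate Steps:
I = I*√3729 (I = √(-3729) = I*√3729 ≈ 61.066*I)
1/(z + I) = 1/(95753 + I*√3729)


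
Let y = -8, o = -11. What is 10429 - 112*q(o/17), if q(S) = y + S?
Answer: 193757/17 ≈ 11397.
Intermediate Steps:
q(S) = -8 + S
10429 - 112*q(o/17) = 10429 - 112*(-8 - 11/17) = 10429 - 112*(-147/17) = 10429 + 16464/17 = 193757/17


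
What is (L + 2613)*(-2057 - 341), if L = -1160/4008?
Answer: -3138905264/501 ≈ -6.2653e+6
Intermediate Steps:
L = -145/501 (L = -1160*1/4008 = -145/501 ≈ -0.28942)
(L + 2613)*(-2057 - 341) = (-145/501 + 2613)*(-2057 - 341) = (1308968/501)*(-2398) = -3138905264/501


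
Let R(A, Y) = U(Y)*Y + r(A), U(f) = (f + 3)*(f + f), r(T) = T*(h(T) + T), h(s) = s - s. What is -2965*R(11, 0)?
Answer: -358765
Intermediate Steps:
h(s) = 0
r(T) = T**2 (r(T) = T*(0 + T) = T*T = T**2)
U(f) = 2*f*(3 + f) (U(f) = (3 + f)*(2*f) = 2*f*(3 + f))
R(A, Y) = A**2 + 2*Y**2*(3 + Y) (R(A, Y) = (2*Y*(3 + Y))*Y + A**2 = 2*Y**2*(3 + Y) + A**2 = A**2 + 2*Y**2*(3 + Y))
-2965*R(11, 0) = -2965*(11**2 + 2*0**2*(3 + 0)) = -2965*(121 + 2*0*3) = -2965*(121 + 0) = -2965*121 = -358765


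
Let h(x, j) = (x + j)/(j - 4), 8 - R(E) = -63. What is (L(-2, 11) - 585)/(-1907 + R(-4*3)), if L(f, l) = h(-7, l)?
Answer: 4091/12852 ≈ 0.31832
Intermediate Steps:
R(E) = 71 (R(E) = 8 - 1*(-63) = 8 + 63 = 71)
h(x, j) = (j + x)/(-4 + j)
L(f, l) = (-7 + l)/(-4 + l) (L(f, l) = (l - 7)/(-4 + l) = (-7 + l)/(-4 + l))
(L(-2, 11) - 585)/(-1907 + R(-4*3)) = ((-7 + 11)/(-4 + 11) - 585)/(-1907 + 71) = (4/7 - 585)/(-1836) = ((1/7)*4 - 585)*(-1/1836) = (4/7 - 585)*(-1/1836) = -4091/7*(-1/1836) = 4091/12852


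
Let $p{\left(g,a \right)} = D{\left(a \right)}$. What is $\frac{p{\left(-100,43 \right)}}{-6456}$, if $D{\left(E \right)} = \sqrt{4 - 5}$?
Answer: $- \frac{i}{6456} \approx - 0.00015489 i$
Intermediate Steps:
$D{\left(E \right)} = i$ ($D{\left(E \right)} = \sqrt{-1} = i$)
$p{\left(g,a \right)} = i$
$\frac{p{\left(-100,43 \right)}}{-6456} = \frac{i}{-6456} = i \left(- \frac{1}{6456}\right) = - \frac{i}{6456}$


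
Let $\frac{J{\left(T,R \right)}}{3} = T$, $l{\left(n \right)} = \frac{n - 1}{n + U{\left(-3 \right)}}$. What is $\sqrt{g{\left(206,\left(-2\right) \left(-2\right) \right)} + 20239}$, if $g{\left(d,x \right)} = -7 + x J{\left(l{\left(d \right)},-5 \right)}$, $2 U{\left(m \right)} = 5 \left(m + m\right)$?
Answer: $\frac{2 \sqrt{184638363}}{191} \approx 142.28$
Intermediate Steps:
$U{\left(m \right)} = 5 m$ ($U{\left(m \right)} = \frac{5 \left(m + m\right)}{2} = \frac{5 \cdot 2 m}{2} = \frac{10 m}{2} = 5 m$)
$l{\left(n \right)} = \frac{-1 + n}{-15 + n}$ ($l{\left(n \right)} = \frac{n - 1}{n + 5 \left(-3\right)} = \frac{-1 + n}{n - 15} = \frac{-1 + n}{-15 + n}$)
$J{\left(T,R \right)} = 3 T$
$g{\left(d,x \right)} = -7 + \frac{3 x \left(-1 + d\right)}{-15 + d}$ ($g{\left(d,x \right)} = -7 + x 3 \frac{-1 + d}{-15 + d} = -7 + x \frac{3 \left(-1 + d\right)}{-15 + d} = -7 + \frac{3 x \left(-1 + d\right)}{-15 + d}$)
$\sqrt{g{\left(206,\left(-2\right) \left(-2\right) \right)} + 20239} = \sqrt{\frac{105 - 1442 + 3 \left(\left(-2\right) \left(-2\right)\right) \left(-1 + 206\right)}{-15 + 206} + 20239} = \sqrt{\frac{105 - 1442 + 3 \cdot 4 \cdot 205}{191} + 20239} = \sqrt{\frac{105 - 1442 + 2460}{191} + 20239} = \sqrt{\frac{1}{191} \cdot 1123 + 20239} = \sqrt{\frac{1123}{191} + 20239} = \sqrt{\frac{3866772}{191}} = \frac{2 \sqrt{184638363}}{191}$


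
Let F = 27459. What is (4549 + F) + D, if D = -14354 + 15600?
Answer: 33254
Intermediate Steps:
D = 1246
(4549 + F) + D = (4549 + 27459) + 1246 = 32008 + 1246 = 33254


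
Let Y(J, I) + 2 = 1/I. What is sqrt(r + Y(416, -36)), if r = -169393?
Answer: I*sqrt(6098221)/6 ≈ 411.58*I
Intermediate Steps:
Y(J, I) = -2 + 1/I
sqrt(r + Y(416, -36)) = sqrt(-169393 + (-2 + 1/(-36))) = sqrt(-169393 + (-2 - 1/36)) = sqrt(-169393 - 73/36) = sqrt(-6098221/36) = I*sqrt(6098221)/6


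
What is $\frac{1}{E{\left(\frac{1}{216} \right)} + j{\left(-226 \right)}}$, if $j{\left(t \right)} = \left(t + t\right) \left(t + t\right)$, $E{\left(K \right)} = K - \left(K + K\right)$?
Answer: $\frac{216}{44129663} \approx 4.8947 \cdot 10^{-6}$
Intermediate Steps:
$E{\left(K \right)} = - K$ ($E{\left(K \right)} = K - 2 K = - K$)
$j{\left(t \right)} = 4 t^{2}$ ($j{\left(t \right)} = 2 t 2 t = 4 t^{2}$)
$\frac{1}{E{\left(\frac{1}{216} \right)} + j{\left(-226 \right)}} = \frac{1}{- \frac{1}{216} + 4 \left(-226\right)^{2}} = \frac{1}{\left(-1\right) \frac{1}{216} + 4 \cdot 51076} = \frac{1}{- \frac{1}{216} + 204304} = \frac{1}{\frac{44129663}{216}} = \frac{216}{44129663}$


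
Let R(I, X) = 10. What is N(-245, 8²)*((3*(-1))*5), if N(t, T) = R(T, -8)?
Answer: -150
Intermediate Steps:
N(t, T) = 10
N(-245, 8²)*((3*(-1))*5) = 10*((3*(-1))*5) = 10*(-3*5) = 10*(-15) = -150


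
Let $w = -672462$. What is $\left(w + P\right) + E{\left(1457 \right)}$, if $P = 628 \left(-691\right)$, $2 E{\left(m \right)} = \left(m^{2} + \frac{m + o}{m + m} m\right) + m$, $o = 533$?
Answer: $- \frac{87519}{2} \approx -43760.0$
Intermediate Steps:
$E{\left(m \right)} = \frac{533}{4} + \frac{m^{2}}{2} + \frac{3 m}{4}$ ($E{\left(m \right)} = \frac{\left(m^{2} + \frac{m + 533}{m + m} m\right) + m}{2} = \frac{\left(m^{2} + \frac{533 + m}{2 m} m\right) + m}{2} = \frac{\left(m^{2} + \left(\frac{533}{2} + \frac{m}{2}\right)\right) + m}{2} = \frac{\left(\frac{533}{2} + m^{2} + \frac{m}{2}\right) + m}{2} = \frac{\frac{533}{2} + m^{2} + \frac{3 m}{2}}{2} = \frac{533}{4} + \frac{m^{2}}{2} + \frac{3 m}{4}$)
$P = -433948$
$\left(w + P\right) + E{\left(1457 \right)} = \left(-672462 - 433948\right) + \left(\frac{533}{4} + \frac{1457^{2}}{2} + \frac{3}{4} \cdot 1457\right) = -1106410 + \left(\frac{533}{4} + \frac{1}{2} \cdot 2122849 + \frac{4371}{4}\right) = -1106410 + \left(\frac{533}{4} + \frac{2122849}{2} + \frac{4371}{4}\right) = -1106410 + \frac{2125301}{2} = - \frac{87519}{2}$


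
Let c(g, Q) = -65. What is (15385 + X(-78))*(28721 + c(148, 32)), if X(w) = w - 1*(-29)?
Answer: 439468416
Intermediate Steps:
X(w) = 29 + w (X(w) = w + 29 = 29 + w)
(15385 + X(-78))*(28721 + c(148, 32)) = (15385 + (29 - 78))*(28721 - 65) = (15385 - 49)*28656 = 15336*28656 = 439468416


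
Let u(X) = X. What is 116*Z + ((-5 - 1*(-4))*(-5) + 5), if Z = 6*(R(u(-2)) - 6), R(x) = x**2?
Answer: -1382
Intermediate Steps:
Z = -12 (Z = 6*((-2)**2 - 6) = 6*(4 - 6) = 6*(-2) = -12)
116*Z + ((-5 - 1*(-4))*(-5) + 5) = 116*(-12) + ((-5 - 1*(-4))*(-5) + 5) = -1392 + ((-5 + 4)*(-5) + 5) = -1392 + (-1*(-5) + 5) = -1392 + (5 + 5) = -1392 + 10 = -1382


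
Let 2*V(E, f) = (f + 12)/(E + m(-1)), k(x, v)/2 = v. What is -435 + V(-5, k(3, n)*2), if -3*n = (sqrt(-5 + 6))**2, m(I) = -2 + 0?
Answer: -9151/21 ≈ -435.76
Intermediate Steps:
m(I) = -2
n = -1/3 (n = -(sqrt(-5 + 6))**2/3 = -(sqrt(1))**2/3 = -1/3*1**2 = -1/3*1 = -1/3 ≈ -0.33333)
k(x, v) = 2*v
V(E, f) = (12 + f)/(2*(-2 + E)) (V(E, f) = ((f + 12)/(E - 2))/2 = ((12 + f)/(-2 + E))/2 = (12 + f)/(2*(-2 + E)))
-435 + V(-5, k(3, n)*2) = -435 + (12 + (2*(-1/3))*2)/(2*(-2 - 5)) = -435 + (1/2)*(12 - 2/3*2)/(-7) = -435 + (1/2)*(-1/7)*(12 - 4/3) = -435 + (1/2)*(-1/7)*(32/3) = -435 - 16/21 = -9151/21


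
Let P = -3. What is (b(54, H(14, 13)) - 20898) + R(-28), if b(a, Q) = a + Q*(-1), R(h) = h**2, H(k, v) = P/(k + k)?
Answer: -561677/28 ≈ -20060.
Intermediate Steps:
H(k, v) = -3/(2*k) (H(k, v) = -3/(k + k) = -3*1/(2*k) = -3/(2*k))
b(a, Q) = a - Q
(b(54, H(14, 13)) - 20898) + R(-28) = ((54 - (-3)/(2*14)) - 20898) + (-28)**2 = ((54 - (-3)/(2*14)) - 20898) + 784 = ((54 - 1*(-3/28)) - 20898) + 784 = ((54 + 3/28) - 20898) + 784 = (1515/28 - 20898) + 784 = -583629/28 + 784 = -561677/28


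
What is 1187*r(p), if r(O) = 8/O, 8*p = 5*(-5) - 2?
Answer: -75968/27 ≈ -2813.6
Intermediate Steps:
p = -27/8 (p = (5*(-5) - 2)/8 = (-25 - 2)/8 = (⅛)*(-27) = -27/8 ≈ -3.3750)
1187*r(p) = 1187*(8/(-27/8)) = 1187*(8*(-8/27)) = 1187*(-64/27) = -75968/27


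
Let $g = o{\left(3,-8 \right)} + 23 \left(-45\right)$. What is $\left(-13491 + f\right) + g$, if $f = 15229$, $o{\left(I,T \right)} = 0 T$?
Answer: $703$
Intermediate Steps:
$o{\left(I,T \right)} = 0$
$g = -1035$ ($g = 0 + 23 \left(-45\right) = 0 - 1035 = -1035$)
$\left(-13491 + f\right) + g = \left(-13491 + 15229\right) - 1035 = 1738 - 1035 = 703$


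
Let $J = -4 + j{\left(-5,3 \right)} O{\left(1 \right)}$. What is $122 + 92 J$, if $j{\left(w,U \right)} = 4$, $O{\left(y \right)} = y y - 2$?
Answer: $-614$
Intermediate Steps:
$O{\left(y \right)} = -2 + y^{2}$ ($O{\left(y \right)} = y^{2} - 2 = -2 + y^{2}$)
$J = -8$ ($J = -4 + 4 \left(-2 + 1^{2}\right) = -4 + 4 \left(-2 + 1\right) = -4 + 4 \left(-1\right) = -4 - 4 = -8$)
$122 + 92 J = 122 + 92 \left(-8\right) = 122 - 736 = -614$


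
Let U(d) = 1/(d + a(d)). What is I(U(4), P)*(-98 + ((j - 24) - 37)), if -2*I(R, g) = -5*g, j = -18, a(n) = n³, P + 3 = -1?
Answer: 1770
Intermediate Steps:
P = -4 (P = -3 - 1 = -4)
U(d) = 1/(d + d³)
I(R, g) = 5*g/2 (I(R, g) = -(-5)*g/2 = 5*g/2)
I(U(4), P)*(-98 + ((j - 24) - 37)) = ((5/2)*(-4))*(-98 + ((-18 - 24) - 37)) = -10*(-98 + (-42 - 37)) = -10*(-98 - 79) = -10*(-177) = 1770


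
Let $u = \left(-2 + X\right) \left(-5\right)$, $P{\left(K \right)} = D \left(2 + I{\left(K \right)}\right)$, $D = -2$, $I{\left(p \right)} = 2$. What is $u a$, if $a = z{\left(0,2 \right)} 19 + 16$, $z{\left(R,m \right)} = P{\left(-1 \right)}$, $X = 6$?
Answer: $2720$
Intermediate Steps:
$P{\left(K \right)} = -8$ ($P{\left(K \right)} = - 2 \left(2 + 2\right) = \left(-2\right) 4 = -8$)
$z{\left(R,m \right)} = -8$
$a = -136$ ($a = \left(-8\right) 19 + 16 = -152 + 16 = -136$)
$u = -20$ ($u = \left(-2 + 6\right) \left(-5\right) = 4 \left(-5\right) = -20$)
$u a = \left(-20\right) \left(-136\right) = 2720$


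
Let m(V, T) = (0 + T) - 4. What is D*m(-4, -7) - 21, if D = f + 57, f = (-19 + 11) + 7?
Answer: -637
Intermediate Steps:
m(V, T) = -4 + T (m(V, T) = T - 4 = -4 + T)
f = -1 (f = -8 + 7 = -1)
D = 56 (D = -1 + 57 = 56)
D*m(-4, -7) - 21 = 56*(-4 - 7) - 21 = 56*(-11) - 21 = -616 - 21 = -637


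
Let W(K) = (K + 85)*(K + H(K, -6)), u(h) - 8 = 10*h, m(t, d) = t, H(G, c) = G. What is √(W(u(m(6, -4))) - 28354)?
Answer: 7*I*√154 ≈ 86.868*I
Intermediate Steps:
u(h) = 8 + 10*h
W(K) = 2*K*(85 + K) (W(K) = (K + 85)*(K + K) = (85 + K)*(2*K) = 2*K*(85 + K))
√(W(u(m(6, -4))) - 28354) = √(2*(8 + 10*6)*(85 + (8 + 10*6)) - 28354) = √(2*(8 + 60)*(85 + (8 + 60)) - 28354) = √(2*68*(85 + 68) - 28354) = √(2*68*153 - 28354) = √(20808 - 28354) = √(-7546) = 7*I*√154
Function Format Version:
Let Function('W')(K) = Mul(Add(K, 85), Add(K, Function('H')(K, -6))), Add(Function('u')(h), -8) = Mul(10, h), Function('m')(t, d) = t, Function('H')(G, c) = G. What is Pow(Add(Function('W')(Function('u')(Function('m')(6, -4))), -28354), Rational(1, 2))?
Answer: Mul(7, I, Pow(154, Rational(1, 2))) ≈ Mul(86.868, I)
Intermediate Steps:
Function('u')(h) = Add(8, Mul(10, h))
Function('W')(K) = Mul(2, K, Add(85, K)) (Function('W')(K) = Mul(Add(K, 85), Add(K, K)) = Mul(Add(85, K), Mul(2, K)) = Mul(2, K, Add(85, K)))
Pow(Add(Function('W')(Function('u')(Function('m')(6, -4))), -28354), Rational(1, 2)) = Pow(Add(Mul(2, Add(8, Mul(10, 6)), Add(85, Add(8, Mul(10, 6)))), -28354), Rational(1, 2)) = Pow(Add(Mul(2, Add(8, 60), Add(85, Add(8, 60))), -28354), Rational(1, 2)) = Pow(Add(Mul(2, 68, Add(85, 68)), -28354), Rational(1, 2)) = Pow(Add(Mul(2, 68, 153), -28354), Rational(1, 2)) = Pow(Add(20808, -28354), Rational(1, 2)) = Pow(-7546, Rational(1, 2)) = Mul(7, I, Pow(154, Rational(1, 2)))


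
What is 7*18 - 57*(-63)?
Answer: 3717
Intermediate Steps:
7*18 - 57*(-63) = 126 + 3591 = 3717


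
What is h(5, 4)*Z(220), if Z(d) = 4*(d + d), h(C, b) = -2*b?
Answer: -14080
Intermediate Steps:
Z(d) = 8*d (Z(d) = 4*(2*d) = 8*d)
h(5, 4)*Z(220) = (-2*4)*(8*220) = -8*1760 = -14080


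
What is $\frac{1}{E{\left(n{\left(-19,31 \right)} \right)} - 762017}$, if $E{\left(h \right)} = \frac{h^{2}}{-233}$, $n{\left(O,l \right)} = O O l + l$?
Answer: $- \frac{233}{303483245} \approx -7.6775 \cdot 10^{-7}$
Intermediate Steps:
$n{\left(O,l \right)} = l + l O^{2}$ ($n{\left(O,l \right)} = O^{2} l + l = l O^{2} + l = l + l O^{2}$)
$E{\left(h \right)} = - \frac{h^{2}}{233}$
$\frac{1}{E{\left(n{\left(-19,31 \right)} \right)} - 762017} = \frac{1}{- \frac{\left(31 \left(1 + \left(-19\right)^{2}\right)\right)^{2}}{233} - 762017} = \frac{1}{- \frac{\left(31 \left(1 + 361\right)\right)^{2}}{233} - 762017} = \frac{1}{- \frac{\left(31 \cdot 362\right)^{2}}{233} - 762017} = \frac{1}{- \frac{11222^{2}}{233} - 762017} = \frac{1}{\left(- \frac{1}{233}\right) 125933284 - 762017} = \frac{1}{- \frac{125933284}{233} - 762017} = \frac{1}{- \frac{303483245}{233}} = - \frac{233}{303483245}$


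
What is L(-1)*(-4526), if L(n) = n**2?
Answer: -4526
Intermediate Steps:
L(-1)*(-4526) = (-1)**2*(-4526) = 1*(-4526) = -4526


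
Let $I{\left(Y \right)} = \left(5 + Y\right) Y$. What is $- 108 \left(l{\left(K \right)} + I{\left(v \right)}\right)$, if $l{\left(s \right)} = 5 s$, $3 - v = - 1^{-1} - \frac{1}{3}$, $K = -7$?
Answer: $-588$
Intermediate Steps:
$v = \frac{13}{3}$ ($v = 3 - \left(- 1^{-1} - \frac{1}{3}\right) = 3 - \left(\left(-1\right) 1 - \frac{1}{3}\right) = 3 - \left(-1 - \frac{1}{3}\right) = 3 - - \frac{4}{3} = 3 + \frac{4}{3} = \frac{13}{3} \approx 4.3333$)
$I{\left(Y \right)} = Y \left(5 + Y\right)$
$- 108 \left(l{\left(K \right)} + I{\left(v \right)}\right) = - 108 \left(5 \left(-7\right) + \frac{13 \left(5 + \frac{13}{3}\right)}{3}\right) = - 108 \left(-35 + \frac{13}{3} \cdot \frac{28}{3}\right) = - 108 \left(-35 + \frac{364}{9}\right) = \left(-108\right) \frac{49}{9} = -588$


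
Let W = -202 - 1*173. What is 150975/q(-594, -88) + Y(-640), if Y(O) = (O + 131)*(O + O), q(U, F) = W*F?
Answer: 26060983/40 ≈ 6.5153e+5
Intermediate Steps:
W = -375 (W = -202 - 173 = -375)
q(U, F) = -375*F
Y(O) = 2*O*(131 + O) (Y(O) = (131 + O)*(2*O) = 2*O*(131 + O))
150975/q(-594, -88) + Y(-640) = 150975/((-375*(-88))) + 2*(-640)*(131 - 640) = 150975/33000 + 2*(-640)*(-509) = 150975*(1/33000) + 651520 = 183/40 + 651520 = 26060983/40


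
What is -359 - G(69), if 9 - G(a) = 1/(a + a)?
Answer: -50783/138 ≈ -367.99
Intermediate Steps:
G(a) = 9 - 1/(2*a) (G(a) = 9 - 1/(a + a) = 9 - 1/(2*a))
-359 - G(69) = -359 - (9 - 1/2/69) = -359 - (9 - 1/2*1/69) = -359 - (9 - 1/138) = -359 - 1*1241/138 = -359 - 1241/138 = -50783/138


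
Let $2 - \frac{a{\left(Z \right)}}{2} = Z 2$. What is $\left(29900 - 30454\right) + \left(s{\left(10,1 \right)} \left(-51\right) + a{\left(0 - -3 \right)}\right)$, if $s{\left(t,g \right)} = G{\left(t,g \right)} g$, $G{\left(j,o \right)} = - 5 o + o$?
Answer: $-358$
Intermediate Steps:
$G{\left(j,o \right)} = - 4 o$
$s{\left(t,g \right)} = - 4 g^{2}$ ($s{\left(t,g \right)} = - 4 g g = - 4 g^{2}$)
$a{\left(Z \right)} = 4 - 4 Z$ ($a{\left(Z \right)} = 4 - 2 Z 2 = 4 - 2 \cdot 2 Z = 4 - 4 Z$)
$\left(29900 - 30454\right) + \left(s{\left(10,1 \right)} \left(-51\right) + a{\left(0 - -3 \right)}\right) = \left(29900 - 30454\right) + \left(- 4 \cdot 1^{2} \left(-51\right) + \left(4 - 4 \left(0 - -3\right)\right)\right) = -554 + \left(\left(-4\right) 1 \left(-51\right) + \left(4 - 4 \left(0 + 3\right)\right)\right) = -554 + \left(\left(-4\right) \left(-51\right) + \left(4 - 12\right)\right) = -554 + \left(204 + \left(4 - 12\right)\right) = -554 + \left(204 - 8\right) = -554 + 196 = -358$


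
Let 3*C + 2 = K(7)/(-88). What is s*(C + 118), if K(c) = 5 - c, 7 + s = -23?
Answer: -77445/22 ≈ -3520.2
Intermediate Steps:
s = -30 (s = -7 - 23 = -30)
C = -29/44 (C = -⅔ + ((5 - 1*7)/(-88))/3 = -⅔ + ((5 - 7)*(-1/88))/3 = -⅔ + (-2*(-1/88))/3 = -⅔ + (⅓)*(1/44) = -⅔ + 1/132 = -29/44 ≈ -0.65909)
s*(C + 118) = -30*(-29/44 + 118) = -30*5163/44 = -77445/22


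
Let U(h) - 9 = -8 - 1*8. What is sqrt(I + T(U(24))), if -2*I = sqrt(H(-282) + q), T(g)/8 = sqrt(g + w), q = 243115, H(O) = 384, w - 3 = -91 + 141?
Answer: sqrt(-2*sqrt(243499) + 32*sqrt(46))/2 ≈ 13.873*I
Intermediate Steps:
U(h) = -7 (U(h) = 9 + (-8 - 1*8) = 9 + (-8 - 8) = 9 - 16 = -7)
w = 53 (w = 3 + (-91 + 141) = 3 + 50 = 53)
T(g) = 8*sqrt(53 + g) (T(g) = 8*sqrt(g + 53) = 8*sqrt(53 + g))
I = -sqrt(243499)/2 (I = -sqrt(384 + 243115)/2 = -sqrt(243499)/2 ≈ -246.73)
sqrt(I + T(U(24))) = sqrt(-sqrt(243499)/2 + 8*sqrt(53 - 7)) = sqrt(-sqrt(243499)/2 + 8*sqrt(46)) = sqrt(8*sqrt(46) - sqrt(243499)/2)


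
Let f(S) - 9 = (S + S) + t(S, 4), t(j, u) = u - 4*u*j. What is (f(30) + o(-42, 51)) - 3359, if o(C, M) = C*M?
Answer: -5908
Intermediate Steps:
t(j, u) = u - 4*j*u
f(S) = 13 - 14*S (f(S) = 9 + ((S + S) + 4*(1 - 4*S)) = 9 + (2*S + (4 - 16*S)) = 9 + (4 - 14*S) = 13 - 14*S)
(f(30) + o(-42, 51)) - 3359 = ((13 - 14*30) - 42*51) - 3359 = ((13 - 420) - 2142) - 3359 = (-407 - 2142) - 3359 = -2549 - 3359 = -5908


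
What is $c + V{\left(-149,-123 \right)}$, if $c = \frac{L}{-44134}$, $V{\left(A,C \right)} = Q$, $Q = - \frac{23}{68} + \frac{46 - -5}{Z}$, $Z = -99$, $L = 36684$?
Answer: $- \frac{83417753}{49518348} \approx -1.6846$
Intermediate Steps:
$Q = - \frac{1915}{2244}$ ($Q = - \frac{23}{68} + \frac{46 - -5}{-99} = \left(-23\right) \frac{1}{68} + \left(46 + 5\right) \left(- \frac{1}{99}\right) = - \frac{23}{68} + 51 \left(- \frac{1}{99}\right) = - \frac{23}{68} - \frac{17}{33} = - \frac{1915}{2244} \approx -0.85339$)
$V{\left(A,C \right)} = - \frac{1915}{2244}$
$c = - \frac{18342}{22067}$ ($c = \frac{36684}{-44134} = 36684 \left(- \frac{1}{44134}\right) = - \frac{18342}{22067} \approx -0.8312$)
$c + V{\left(-149,-123 \right)} = - \frac{18342}{22067} - \frac{1915}{2244} = - \frac{83417753}{49518348}$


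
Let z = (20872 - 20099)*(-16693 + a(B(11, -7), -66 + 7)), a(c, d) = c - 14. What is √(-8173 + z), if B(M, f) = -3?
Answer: I*√12925003 ≈ 3595.1*I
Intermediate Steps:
a(c, d) = -14 + c
z = -12916830 (z = (20872 - 20099)*(-16693 + (-14 - 3)) = 773*(-16693 - 17) = 773*(-16710) = -12916830)
√(-8173 + z) = √(-8173 - 12916830) = √(-12925003) = I*√12925003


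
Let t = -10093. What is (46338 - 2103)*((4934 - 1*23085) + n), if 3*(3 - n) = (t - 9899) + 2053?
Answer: -538266225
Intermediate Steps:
n = 17948/3 (n = 3 - ((-10093 - 9899) + 2053)/3 = 3 - (-19992 + 2053)/3 = 3 - 1/3*(-17939) = 3 + 17939/3 = 17948/3 ≈ 5982.7)
(46338 - 2103)*((4934 - 1*23085) + n) = (46338 - 2103)*((4934 - 1*23085) + 17948/3) = 44235*((4934 - 23085) + 17948/3) = 44235*(-18151 + 17948/3) = 44235*(-36505/3) = -538266225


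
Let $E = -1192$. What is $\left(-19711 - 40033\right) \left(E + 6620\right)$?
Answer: $-324290432$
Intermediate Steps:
$\left(-19711 - 40033\right) \left(E + 6620\right) = \left(-19711 - 40033\right) \left(-1192 + 6620\right) = \left(-59744\right) 5428 = -324290432$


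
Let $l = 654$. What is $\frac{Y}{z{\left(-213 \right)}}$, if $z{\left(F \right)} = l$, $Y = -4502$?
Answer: $- \frac{2251}{327} \approx -6.8838$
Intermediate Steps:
$z{\left(F \right)} = 654$
$\frac{Y}{z{\left(-213 \right)}} = - \frac{4502}{654} = \left(-4502\right) \frac{1}{654} = - \frac{2251}{327}$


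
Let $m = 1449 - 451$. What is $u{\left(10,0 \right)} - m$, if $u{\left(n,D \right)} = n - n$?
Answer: $-998$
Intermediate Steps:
$m = 998$ ($m = 1449 - 451 = 998$)
$u{\left(n,D \right)} = 0$
$u{\left(10,0 \right)} - m = 0 - 998 = -998$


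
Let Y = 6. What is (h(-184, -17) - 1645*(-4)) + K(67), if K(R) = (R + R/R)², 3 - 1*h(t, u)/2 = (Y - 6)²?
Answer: 11210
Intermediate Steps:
h(t, u) = 6 (h(t, u) = 6 - 2*(6 - 6)² = 6 - 2*0² = 6 - 2*0 = 6 + 0 = 6)
K(R) = (1 + R)² (K(R) = (R + 1)² = (1 + R)²)
(h(-184, -17) - 1645*(-4)) + K(67) = (6 - 1645*(-4)) + (1 + 67)² = (6 + 6580) + 68² = 6586 + 4624 = 11210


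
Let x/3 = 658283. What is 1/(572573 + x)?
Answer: 1/2547422 ≈ 3.9255e-7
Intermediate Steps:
x = 1974849 (x = 3*658283 = 1974849)
1/(572573 + x) = 1/(572573 + 1974849) = 1/2547422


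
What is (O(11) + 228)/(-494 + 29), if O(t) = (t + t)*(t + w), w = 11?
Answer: -712/465 ≈ -1.5312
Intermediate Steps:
O(t) = 2*t*(11 + t) (O(t) = (t + t)*(t + 11) = (2*t)*(11 + t) = 2*t*(11 + t))
(O(11) + 228)/(-494 + 29) = (2*11*(11 + 11) + 228)/(-494 + 29) = (2*11*22 + 228)/(-465) = (484 + 228)*(-1/465) = 712*(-1/465) = -712/465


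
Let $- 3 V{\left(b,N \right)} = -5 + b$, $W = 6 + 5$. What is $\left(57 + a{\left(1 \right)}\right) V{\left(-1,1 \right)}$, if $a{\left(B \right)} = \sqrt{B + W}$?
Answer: $114 + 4 \sqrt{3} \approx 120.93$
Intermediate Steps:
$W = 11$
$V{\left(b,N \right)} = \frac{5}{3} - \frac{b}{3}$ ($V{\left(b,N \right)} = - \frac{-5 + b}{3} = \frac{5}{3} - \frac{b}{3}$)
$a{\left(B \right)} = \sqrt{11 + B}$ ($a{\left(B \right)} = \sqrt{B + 11} = \sqrt{11 + B}$)
$\left(57 + a{\left(1 \right)}\right) V{\left(-1,1 \right)} = \left(57 + \sqrt{11 + 1}\right) \left(\frac{5}{3} - - \frac{1}{3}\right) = \left(57 + \sqrt{12}\right) \left(\frac{5}{3} + \frac{1}{3}\right) = \left(57 + 2 \sqrt{3}\right) 2 = 114 + 4 \sqrt{3}$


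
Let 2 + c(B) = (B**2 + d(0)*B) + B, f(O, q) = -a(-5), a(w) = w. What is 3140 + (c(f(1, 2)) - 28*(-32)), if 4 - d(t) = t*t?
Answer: 4084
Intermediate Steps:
d(t) = 4 - t**2 (d(t) = 4 - t*t = 4 - t**2)
f(O, q) = 5 (f(O, q) = -1*(-5) = 5)
c(B) = -2 + B**2 + 5*B (c(B) = -2 + ((B**2 + (4 - 1*0**2)*B) + B) = -2 + ((B**2 + (4 - 1*0)*B) + B) = -2 + ((B**2 + (4 + 0)*B) + B) = -2 + ((B**2 + 4*B) + B) = -2 + (B**2 + 5*B) = -2 + B**2 + 5*B)
3140 + (c(f(1, 2)) - 28*(-32)) = 3140 + ((-2 + 5**2 + 5*5) - 28*(-32)) = 3140 + ((-2 + 25 + 25) + 896) = 3140 + (48 + 896) = 3140 + 944 = 4084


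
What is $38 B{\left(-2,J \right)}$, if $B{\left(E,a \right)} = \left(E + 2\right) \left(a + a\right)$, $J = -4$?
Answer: $0$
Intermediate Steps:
$B{\left(E,a \right)} = 2 a \left(2 + E\right)$ ($B{\left(E,a \right)} = \left(2 + E\right) 2 a = 2 a \left(2 + E\right)$)
$38 B{\left(-2,J \right)} = 38 \cdot 2 \left(-4\right) \left(2 - 2\right) = 38 \cdot 2 \left(-4\right) 0 = 38 \cdot 0 = 0$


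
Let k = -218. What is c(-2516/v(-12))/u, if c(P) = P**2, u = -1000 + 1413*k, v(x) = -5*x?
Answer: -395641/69532650 ≈ -0.0056900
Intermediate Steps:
u = -309034 (u = -1000 + 1413*(-218) = -1000 - 308034 = -309034)
c(-2516/v(-12))/u = (-2516/((-5*(-12))))**2/(-309034) = (-2516/60)**2*(-1/309034) = (-2516*1/60)**2*(-1/309034) = (-629/15)**2*(-1/309034) = (395641/225)*(-1/309034) = -395641/69532650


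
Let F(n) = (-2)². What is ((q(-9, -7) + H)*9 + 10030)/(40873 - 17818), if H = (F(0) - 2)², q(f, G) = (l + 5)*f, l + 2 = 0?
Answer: 9823/23055 ≈ 0.42607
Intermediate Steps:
l = -2 (l = -2 + 0 = -2)
F(n) = 4
q(f, G) = 3*f (q(f, G) = (-2 + 5)*f = 3*f)
H = 4 (H = (4 - 2)² = 2² = 4)
((q(-9, -7) + H)*9 + 10030)/(40873 - 17818) = ((3*(-9) + 4)*9 + 10030)/(40873 - 17818) = ((-27 + 4)*9 + 10030)/23055 = (-23*9 + 10030)*(1/23055) = (-207 + 10030)*(1/23055) = 9823*(1/23055) = 9823/23055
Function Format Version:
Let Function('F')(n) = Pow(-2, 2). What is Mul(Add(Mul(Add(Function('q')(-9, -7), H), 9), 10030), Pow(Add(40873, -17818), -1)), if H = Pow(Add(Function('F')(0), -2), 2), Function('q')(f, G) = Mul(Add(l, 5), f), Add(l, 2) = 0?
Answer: Rational(9823, 23055) ≈ 0.42607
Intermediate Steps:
l = -2 (l = Add(-2, 0) = -2)
Function('F')(n) = 4
Function('q')(f, G) = Mul(3, f) (Function('q')(f, G) = Mul(Add(-2, 5), f) = Mul(3, f))
H = 4 (H = Pow(Add(4, -2), 2) = Pow(2, 2) = 4)
Mul(Add(Mul(Add(Function('q')(-9, -7), H), 9), 10030), Pow(Add(40873, -17818), -1)) = Mul(Add(Mul(Add(Mul(3, -9), 4), 9), 10030), Pow(Add(40873, -17818), -1)) = Mul(Add(Mul(Add(-27, 4), 9), 10030), Pow(23055, -1)) = Mul(Add(Mul(-23, 9), 10030), Rational(1, 23055)) = Mul(Add(-207, 10030), Rational(1, 23055)) = Mul(9823, Rational(1, 23055)) = Rational(9823, 23055)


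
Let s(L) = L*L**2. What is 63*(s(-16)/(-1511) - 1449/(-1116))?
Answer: 47324025/187364 ≈ 252.58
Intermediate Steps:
s(L) = L**3
63*(s(-16)/(-1511) - 1449/(-1116)) = 63*((-16)**3/(-1511) - 1449/(-1116)) = 63*(-4096*(-1/1511) - 1449*(-1/1116)) = 63*(4096/1511 + 161/124) = 63*(751175/187364) = 47324025/187364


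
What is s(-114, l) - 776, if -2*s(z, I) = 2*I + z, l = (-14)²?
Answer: -915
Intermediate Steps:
l = 196
s(z, I) = -I - z/2 (s(z, I) = -(2*I + z)/2 = -(z + 2*I)/2 = -I - z/2)
s(-114, l) - 776 = (-1*196 - ½*(-114)) - 776 = (-196 + 57) - 776 = -139 - 776 = -915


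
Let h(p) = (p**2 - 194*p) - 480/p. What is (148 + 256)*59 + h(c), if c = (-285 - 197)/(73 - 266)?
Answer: 207957265324/8977009 ≈ 23166.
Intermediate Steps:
c = 482/193 (c = -482/(-193) = -482*(-1/193) = 482/193 ≈ 2.4974)
h(p) = p**2 - 480/p - 194*p
(148 + 256)*59 + h(c) = (148 + 256)*59 + (-480 + (482/193)**2*(-194 + 482/193))/(482/193) = 404*59 + 193*(-480 + (232324/37249)*(-36960/193))/482 = 23836 + 193*(-480 - 8586695040/7189057)/482 = 23836 + (193/482)*(-12037442400/7189057) = 23836 - 6018721200/8977009 = 207957265324/8977009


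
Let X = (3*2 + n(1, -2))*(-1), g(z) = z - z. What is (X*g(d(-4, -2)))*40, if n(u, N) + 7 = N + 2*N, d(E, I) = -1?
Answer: 0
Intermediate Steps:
g(z) = 0
n(u, N) = -7 + 3*N (n(u, N) = -7 + (N + 2*N) = -7 + 3*N)
X = 7 (X = (3*2 + (-7 + 3*(-2)))*(-1) = (6 + (-7 - 6))*(-1) = (6 - 13)*(-1) = -7*(-1) = 7)
(X*g(d(-4, -2)))*40 = (7*0)*40 = 0*40 = 0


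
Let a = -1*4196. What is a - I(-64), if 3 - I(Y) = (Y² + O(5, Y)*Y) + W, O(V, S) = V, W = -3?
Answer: -426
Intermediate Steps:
a = -4196
I(Y) = 6 - Y² - 5*Y (I(Y) = 3 - ((Y² + 5*Y) - 3) = 3 - (-3 + Y² + 5*Y) = 3 + (3 - Y² - 5*Y) = 6 - Y² - 5*Y)
a - I(-64) = -4196 - (6 - 1*(-64)² - 5*(-64)) = -4196 - (6 - 1*4096 + 320) = -4196 - (6 - 4096 + 320) = -4196 - 1*(-3770) = -4196 + 3770 = -426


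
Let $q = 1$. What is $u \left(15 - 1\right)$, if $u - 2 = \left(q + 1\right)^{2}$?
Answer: $84$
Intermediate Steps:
$u = 6$ ($u = 2 + \left(1 + 1\right)^{2} = 2 + 2^{2} = 2 + 4 = 6$)
$u \left(15 - 1\right) = 6 \left(15 - 1\right) = 6 \cdot 14 = 84$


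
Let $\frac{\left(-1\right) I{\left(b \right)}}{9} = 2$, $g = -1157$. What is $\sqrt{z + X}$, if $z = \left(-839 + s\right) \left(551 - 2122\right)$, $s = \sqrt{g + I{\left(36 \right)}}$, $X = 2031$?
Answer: $\sqrt{1320100 - 7855 i \sqrt{47}} \approx 1149.2 - 23.43 i$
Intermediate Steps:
$I{\left(b \right)} = -18$ ($I{\left(b \right)} = \left(-9\right) 2 = -18$)
$s = 5 i \sqrt{47}$ ($s = \sqrt{-1157 - 18} = \sqrt{-1175} = 5 i \sqrt{47} \approx 34.278 i$)
$z = 1318069 - 7855 i \sqrt{47}$ ($z = \left(-839 + 5 i \sqrt{47}\right) \left(551 - 2122\right) = \left(-839 + 5 i \sqrt{47}\right) \left(-1571\right) = 1318069 - 7855 i \sqrt{47} \approx 1.3181 \cdot 10^{6} - 53851.0 i$)
$\sqrt{z + X} = \sqrt{\left(1318069 - 7855 i \sqrt{47}\right) + 2031} = \sqrt{1320100 - 7855 i \sqrt{47}}$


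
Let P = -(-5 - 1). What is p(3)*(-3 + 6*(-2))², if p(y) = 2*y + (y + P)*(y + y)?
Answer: 13500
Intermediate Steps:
P = 6 (P = -1*(-6) = 6)
p(y) = 2*y + 2*y*(6 + y) (p(y) = 2*y + (y + 6)*(y + y) = 2*y + (6 + y)*(2*y) = 2*y + 2*y*(6 + y))
p(3)*(-3 + 6*(-2))² = (2*3*(7 + 3))*(-3 + 6*(-2))² = (2*3*10)*(-3 - 12)² = 60*(-15)² = 60*225 = 13500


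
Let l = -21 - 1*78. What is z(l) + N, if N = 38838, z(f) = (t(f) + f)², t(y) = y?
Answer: 78042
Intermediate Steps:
l = -99 (l = -21 - 78 = -99)
z(f) = 4*f² (z(f) = (f + f)² = (2*f)² = 4*f²)
z(l) + N = 4*(-99)² + 38838 = 4*9801 + 38838 = 39204 + 38838 = 78042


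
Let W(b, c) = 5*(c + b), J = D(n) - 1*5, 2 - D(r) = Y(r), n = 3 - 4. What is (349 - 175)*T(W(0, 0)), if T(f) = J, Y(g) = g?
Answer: -348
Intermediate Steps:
n = -1
D(r) = 2 - r
J = -2 (J = (2 - 1*(-1)) - 1*5 = (2 + 1) - 5 = 3 - 5 = -2)
W(b, c) = 5*b + 5*c (W(b, c) = 5*(b + c) = 5*b + 5*c)
T(f) = -2
(349 - 175)*T(W(0, 0)) = (349 - 175)*(-2) = 174*(-2) = -348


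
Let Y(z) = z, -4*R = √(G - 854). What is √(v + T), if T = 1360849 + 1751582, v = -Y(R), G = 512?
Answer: √(12449724 + 3*I*√38)/2 ≈ 1764.2 + 0.0013103*I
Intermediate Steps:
R = -3*I*√38/4 (R = -√(512 - 854)/4 = -3*I*√38/4 ≈ -4.6233*I)
v = 3*I*√38/4 (v = -(-3)*I*√38/4 = 3*I*√38/4 ≈ 4.6233*I)
T = 3112431
√(v + T) = √(3*I*√38/4 + 3112431) = √(3112431 + 3*I*√38/4)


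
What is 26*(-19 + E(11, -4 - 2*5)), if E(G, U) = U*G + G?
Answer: -4212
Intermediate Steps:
E(G, U) = G + G*U (E(G, U) = G*U + G = G + G*U)
26*(-19 + E(11, -4 - 2*5)) = 26*(-19 + 11*(1 + (-4 - 2*5))) = 26*(-19 + 11*(1 + (-4 - 10))) = 26*(-19 + 11*(1 - 14)) = 26*(-19 + 11*(-13)) = 26*(-19 - 143) = 26*(-162) = -4212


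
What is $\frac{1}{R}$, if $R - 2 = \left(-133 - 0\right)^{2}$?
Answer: $\frac{1}{17691} \approx 5.6526 \cdot 10^{-5}$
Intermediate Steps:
$R = 17691$ ($R = 2 + \left(-133 - 0\right)^{2} = 2 + \left(-133 + 0\right)^{2} = 2 + \left(-133\right)^{2} = 2 + 17689 = 17691$)
$\frac{1}{R} = \frac{1}{17691}$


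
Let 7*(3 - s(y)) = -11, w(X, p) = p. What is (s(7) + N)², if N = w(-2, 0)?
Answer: 1024/49 ≈ 20.898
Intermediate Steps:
N = 0
s(y) = 32/7 (s(y) = 3 - ⅐*(-11) = 3 + 11/7 = 32/7)
(s(7) + N)² = (32/7 + 0)² = (32/7)² = 1024/49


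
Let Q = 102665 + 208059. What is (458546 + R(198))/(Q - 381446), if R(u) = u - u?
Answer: -229273/35361 ≈ -6.4838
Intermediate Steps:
R(u) = 0
Q = 310724
(458546 + R(198))/(Q - 381446) = (458546 + 0)/(310724 - 381446) = 458546/(-70722) = 458546*(-1/70722) = -229273/35361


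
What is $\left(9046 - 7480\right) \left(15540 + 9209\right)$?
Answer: $38756934$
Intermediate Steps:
$\left(9046 - 7480\right) \left(15540 + 9209\right) = \left(9046 - 7480\right) 24749 = 1566 \cdot 24749 = 38756934$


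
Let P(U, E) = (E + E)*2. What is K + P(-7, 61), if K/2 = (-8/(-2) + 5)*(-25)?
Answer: -206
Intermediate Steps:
P(U, E) = 4*E (P(U, E) = (2*E)*2 = 4*E)
K = -450 (K = 2*((-8/(-2) + 5)*(-25)) = 2*((-8*(-½) + 5)*(-25)) = 2*((4 + 5)*(-25)) = 2*(9*(-25)) = 2*(-225) = -450)
K + P(-7, 61) = -450 + 4*61 = -450 + 244 = -206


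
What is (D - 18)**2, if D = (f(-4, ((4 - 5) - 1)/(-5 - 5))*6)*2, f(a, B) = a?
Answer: 4356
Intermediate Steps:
D = -48 (D = -4*6*2 = -24*2 = -48)
(D - 18)**2 = (-48 - 18)**2 = (-66)**2 = 4356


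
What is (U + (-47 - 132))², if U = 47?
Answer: 17424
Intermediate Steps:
(U + (-47 - 132))² = (47 + (-47 - 132))² = (47 - 179)² = (-132)² = 17424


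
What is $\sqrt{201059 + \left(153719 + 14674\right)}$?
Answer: $2 \sqrt{92363} \approx 607.83$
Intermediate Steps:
$\sqrt{201059 + \left(153719 + 14674\right)} = \sqrt{201059 + 168393} = \sqrt{369452} = 2 \sqrt{92363}$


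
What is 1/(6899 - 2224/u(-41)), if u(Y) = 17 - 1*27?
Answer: 5/35607 ≈ 0.00014042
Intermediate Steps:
u(Y) = -10 (u(Y) = 17 - 27 = -10)
1/(6899 - 2224/u(-41)) = 1/(6899 - 2224/(-10)) = 1/(6899 - 2224*(-1/10)) = 1/(6899 + 1112/5) = 1/(35607/5) = 5/35607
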